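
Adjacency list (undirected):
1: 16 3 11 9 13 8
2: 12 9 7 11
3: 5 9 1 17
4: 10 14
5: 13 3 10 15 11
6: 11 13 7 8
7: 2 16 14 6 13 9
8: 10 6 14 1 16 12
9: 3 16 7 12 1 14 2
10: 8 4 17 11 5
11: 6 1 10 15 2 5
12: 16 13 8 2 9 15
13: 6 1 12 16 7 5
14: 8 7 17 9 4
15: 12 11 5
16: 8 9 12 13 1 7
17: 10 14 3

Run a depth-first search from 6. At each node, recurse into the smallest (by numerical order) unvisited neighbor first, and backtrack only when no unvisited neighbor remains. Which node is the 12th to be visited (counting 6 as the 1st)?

12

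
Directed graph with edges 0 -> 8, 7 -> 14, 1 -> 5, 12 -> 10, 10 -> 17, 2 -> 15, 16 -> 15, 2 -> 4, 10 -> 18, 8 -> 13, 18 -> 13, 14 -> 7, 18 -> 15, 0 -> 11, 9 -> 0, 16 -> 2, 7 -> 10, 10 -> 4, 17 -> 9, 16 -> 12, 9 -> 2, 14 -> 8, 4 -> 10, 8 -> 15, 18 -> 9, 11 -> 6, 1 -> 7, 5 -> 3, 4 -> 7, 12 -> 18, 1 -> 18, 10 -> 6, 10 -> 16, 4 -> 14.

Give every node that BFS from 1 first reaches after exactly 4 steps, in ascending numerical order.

Level 0: 1
Level 1: 5, 7, 18
Level 2: 3, 9, 10, 13, 14, 15
Level 3: 0, 2, 4, 6, 8, 16, 17
Level 4: 11, 12

11, 12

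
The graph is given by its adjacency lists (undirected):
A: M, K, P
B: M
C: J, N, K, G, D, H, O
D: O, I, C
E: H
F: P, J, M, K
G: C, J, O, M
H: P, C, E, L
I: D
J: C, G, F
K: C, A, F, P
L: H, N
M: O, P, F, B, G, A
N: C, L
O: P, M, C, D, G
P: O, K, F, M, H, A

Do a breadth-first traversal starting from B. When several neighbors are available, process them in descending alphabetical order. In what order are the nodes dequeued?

B, M, P, O, G, F, A, K, H, D, C, J, L, E, I, N

Visit B; enqueue M → queue [M]
Visit M; enqueue P, O, G, F, A → queue [P, O, G, F, A]
Visit P; enqueue K, H → queue [O, G, F, A, K, H]
Visit O; enqueue D, C → queue [G, F, A, K, H, D, C]
Visit G; enqueue J → queue [F, A, K, H, D, C, J]
Visit F → queue [A, K, H, D, C, J]
Visit A → queue [K, H, D, C, J]
Visit K → queue [H, D, C, J]
Visit H; enqueue L, E → queue [D, C, J, L, E]
Visit D; enqueue I → queue [C, J, L, E, I]
Visit C; enqueue N → queue [J, L, E, I, N]
Visit J → queue [L, E, I, N]
Visit L → queue [E, I, N]
Visit E → queue [I, N]
Visit I → queue [N]
Visit N → queue []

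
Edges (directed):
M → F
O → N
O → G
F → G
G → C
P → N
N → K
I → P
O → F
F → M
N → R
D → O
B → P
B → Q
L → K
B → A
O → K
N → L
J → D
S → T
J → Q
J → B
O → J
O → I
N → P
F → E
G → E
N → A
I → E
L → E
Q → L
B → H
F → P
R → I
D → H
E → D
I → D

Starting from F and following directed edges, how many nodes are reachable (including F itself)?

BFS from F visits: F, P, M, G, E, N, C, D, R, L, K, A, O, H, I, J, Q, B
Reachable nodes: 18 of 20 total.

18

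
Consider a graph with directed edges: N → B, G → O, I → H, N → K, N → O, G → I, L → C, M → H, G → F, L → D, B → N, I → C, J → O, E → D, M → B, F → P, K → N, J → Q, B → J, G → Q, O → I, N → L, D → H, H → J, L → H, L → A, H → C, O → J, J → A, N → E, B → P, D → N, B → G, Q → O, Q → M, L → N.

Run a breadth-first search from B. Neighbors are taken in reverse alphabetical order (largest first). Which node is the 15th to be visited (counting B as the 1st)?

Visit B; enqueue P, N, J, G → queue [P, N, J, G]
Visit P → queue [N, J, G]
Visit N; enqueue O, L, K, E → queue [J, G, O, L, K, E]
Visit J; enqueue Q, A → queue [G, O, L, K, E, Q, A]
Visit G; enqueue I, F → queue [O, L, K, E, Q, A, I, F]
Visit O → queue [L, K, E, Q, A, I, F]
Visit L; enqueue H, D, C → queue [K, E, Q, A, I, F, H, D, C]
Visit K → queue [E, Q, A, I, F, H, D, C]
Visit E → queue [Q, A, I, F, H, D, C]
Visit Q; enqueue M → queue [A, I, F, H, D, C, M]
Visit A → queue [I, F, H, D, C, M]
Visit I → queue [F, H, D, C, M]
Visit F → queue [H, D, C, M]
Visit H → queue [D, C, M]
Visit D → queue [C, M]
Visit C → queue [M]
Visit M → queue []

Visit order: B, P, N, J, G, O, L, K, E, Q, A, I, F, H, D, C, M

D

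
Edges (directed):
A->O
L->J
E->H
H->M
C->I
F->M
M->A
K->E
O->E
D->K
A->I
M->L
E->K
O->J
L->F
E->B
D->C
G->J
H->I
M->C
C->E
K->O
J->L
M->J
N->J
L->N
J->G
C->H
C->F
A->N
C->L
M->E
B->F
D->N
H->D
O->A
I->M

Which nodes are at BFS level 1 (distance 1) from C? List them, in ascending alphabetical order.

E, F, H, I, L

Level 0: C
Level 1: E, F, H, I, L
Level 2: B, D, J, K, M, N
Level 3: A, G, O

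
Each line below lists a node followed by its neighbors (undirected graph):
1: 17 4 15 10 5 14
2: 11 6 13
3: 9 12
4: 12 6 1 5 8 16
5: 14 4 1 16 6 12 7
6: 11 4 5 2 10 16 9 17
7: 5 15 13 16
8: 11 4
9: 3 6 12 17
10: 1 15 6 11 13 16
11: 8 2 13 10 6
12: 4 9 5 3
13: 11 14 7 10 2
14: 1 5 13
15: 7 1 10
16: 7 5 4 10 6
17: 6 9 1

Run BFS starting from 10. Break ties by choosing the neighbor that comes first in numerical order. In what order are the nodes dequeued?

10 -> 1 -> 6 -> 11 -> 13 -> 15 -> 16 -> 4 -> 5 -> 14 -> 17 -> 2 -> 9 -> 8 -> 7 -> 12 -> 3

Visit 10; enqueue 1, 6, 11, 13, 15, 16 → queue [1, 6, 11, 13, 15, 16]
Visit 1; enqueue 4, 5, 14, 17 → queue [6, 11, 13, 15, 16, 4, 5, 14, 17]
Visit 6; enqueue 2, 9 → queue [11, 13, 15, 16, 4, 5, 14, 17, 2, 9]
Visit 11; enqueue 8 → queue [13, 15, 16, 4, 5, 14, 17, 2, 9, 8]
Visit 13; enqueue 7 → queue [15, 16, 4, 5, 14, 17, 2, 9, 8, 7]
Visit 15 → queue [16, 4, 5, 14, 17, 2, 9, 8, 7]
Visit 16 → queue [4, 5, 14, 17, 2, 9, 8, 7]
Visit 4; enqueue 12 → queue [5, 14, 17, 2, 9, 8, 7, 12]
Visit 5 → queue [14, 17, 2, 9, 8, 7, 12]
Visit 14 → queue [17, 2, 9, 8, 7, 12]
Visit 17 → queue [2, 9, 8, 7, 12]
Visit 2 → queue [9, 8, 7, 12]
Visit 9; enqueue 3 → queue [8, 7, 12, 3]
Visit 8 → queue [7, 12, 3]
Visit 7 → queue [12, 3]
Visit 12 → queue [3]
Visit 3 → queue []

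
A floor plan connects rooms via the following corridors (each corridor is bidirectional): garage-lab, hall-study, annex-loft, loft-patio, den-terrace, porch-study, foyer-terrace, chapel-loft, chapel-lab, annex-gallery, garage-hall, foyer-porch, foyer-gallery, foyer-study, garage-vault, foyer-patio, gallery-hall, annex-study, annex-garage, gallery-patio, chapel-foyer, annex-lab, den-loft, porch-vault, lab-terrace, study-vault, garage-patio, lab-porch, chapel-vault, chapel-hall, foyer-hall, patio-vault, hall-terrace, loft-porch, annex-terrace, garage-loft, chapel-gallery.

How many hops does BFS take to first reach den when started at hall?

Level 0: hall
Level 1: chapel, foyer, gallery, garage, study, terrace
Level 2: annex, den, lab, loft, patio, porch, vault
den first appears at level 2.

2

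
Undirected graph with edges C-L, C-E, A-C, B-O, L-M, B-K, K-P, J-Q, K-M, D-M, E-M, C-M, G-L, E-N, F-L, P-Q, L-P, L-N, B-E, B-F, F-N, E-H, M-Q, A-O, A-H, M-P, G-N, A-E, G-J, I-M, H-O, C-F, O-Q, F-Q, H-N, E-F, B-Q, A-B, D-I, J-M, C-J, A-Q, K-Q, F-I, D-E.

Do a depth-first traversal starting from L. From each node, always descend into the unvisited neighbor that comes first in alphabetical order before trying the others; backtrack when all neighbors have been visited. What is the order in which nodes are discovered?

Visit L
L → C
C → A
A → B
B → E
E → D
D → I
I → F
F → N
N → G
G → J
J → M
M → K
K → P
P → Q
Q → O
O → H

L -> C -> A -> B -> E -> D -> I -> F -> N -> G -> J -> M -> K -> P -> Q -> O -> H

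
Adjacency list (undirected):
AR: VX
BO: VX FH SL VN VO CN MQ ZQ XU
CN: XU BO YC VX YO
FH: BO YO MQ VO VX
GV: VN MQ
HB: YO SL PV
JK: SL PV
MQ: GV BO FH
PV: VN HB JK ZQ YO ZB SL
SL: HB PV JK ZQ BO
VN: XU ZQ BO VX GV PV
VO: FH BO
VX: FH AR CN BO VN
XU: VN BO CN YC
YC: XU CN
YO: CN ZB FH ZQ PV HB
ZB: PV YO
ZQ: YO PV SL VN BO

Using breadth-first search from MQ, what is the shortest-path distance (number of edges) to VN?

2

Level 0: MQ
Level 1: BO, FH, GV
Level 2: CN, SL, VN, VO, VX, XU, YO, ZQ
Level 3: AR, HB, JK, PV, YC, ZB
VN first appears at level 2.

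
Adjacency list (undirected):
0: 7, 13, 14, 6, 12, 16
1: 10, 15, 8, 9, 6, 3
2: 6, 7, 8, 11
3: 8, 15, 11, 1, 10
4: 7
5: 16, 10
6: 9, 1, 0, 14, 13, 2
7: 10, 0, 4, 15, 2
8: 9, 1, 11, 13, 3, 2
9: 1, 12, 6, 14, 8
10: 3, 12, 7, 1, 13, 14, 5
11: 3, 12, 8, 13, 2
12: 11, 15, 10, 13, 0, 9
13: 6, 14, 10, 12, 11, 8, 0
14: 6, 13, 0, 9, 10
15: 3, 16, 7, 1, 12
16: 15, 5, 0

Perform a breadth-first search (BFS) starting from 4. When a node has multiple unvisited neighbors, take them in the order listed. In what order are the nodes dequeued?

4 -> 7 -> 10 -> 0 -> 15 -> 2 -> 3 -> 12 -> 1 -> 13 -> 14 -> 5 -> 6 -> 16 -> 8 -> 11 -> 9

Visit 4; enqueue 7 → queue [7]
Visit 7; enqueue 10, 0, 15, 2 → queue [10, 0, 15, 2]
Visit 10; enqueue 3, 12, 1, 13, 14, 5 → queue [0, 15, 2, 3, 12, 1, 13, 14, 5]
Visit 0; enqueue 6, 16 → queue [15, 2, 3, 12, 1, 13, 14, 5, 6, 16]
Visit 15 → queue [2, 3, 12, 1, 13, 14, 5, 6, 16]
Visit 2; enqueue 8, 11 → queue [3, 12, 1, 13, 14, 5, 6, 16, 8, 11]
Visit 3 → queue [12, 1, 13, 14, 5, 6, 16, 8, 11]
Visit 12; enqueue 9 → queue [1, 13, 14, 5, 6, 16, 8, 11, 9]
Visit 1 → queue [13, 14, 5, 6, 16, 8, 11, 9]
Visit 13 → queue [14, 5, 6, 16, 8, 11, 9]
Visit 14 → queue [5, 6, 16, 8, 11, 9]
Visit 5 → queue [6, 16, 8, 11, 9]
Visit 6 → queue [16, 8, 11, 9]
Visit 16 → queue [8, 11, 9]
Visit 8 → queue [11, 9]
Visit 11 → queue [9]
Visit 9 → queue []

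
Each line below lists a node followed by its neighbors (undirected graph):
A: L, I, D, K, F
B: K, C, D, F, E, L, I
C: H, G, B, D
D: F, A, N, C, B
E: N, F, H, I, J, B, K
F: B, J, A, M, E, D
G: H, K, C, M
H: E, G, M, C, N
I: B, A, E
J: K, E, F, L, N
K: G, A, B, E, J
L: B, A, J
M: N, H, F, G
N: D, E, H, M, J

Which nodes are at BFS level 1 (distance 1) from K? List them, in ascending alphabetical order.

Level 0: K
Level 1: A, B, E, G, J
Level 2: C, D, F, H, I, L, M, N

A, B, E, G, J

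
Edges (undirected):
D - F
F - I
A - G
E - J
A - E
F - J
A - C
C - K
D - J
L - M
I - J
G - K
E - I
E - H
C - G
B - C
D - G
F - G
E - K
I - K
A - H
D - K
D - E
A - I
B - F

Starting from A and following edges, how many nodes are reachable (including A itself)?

BFS from A visits: A, I, H, G, E, C, K, J, F, D, B
Reachable nodes: 11 of 13 total.

11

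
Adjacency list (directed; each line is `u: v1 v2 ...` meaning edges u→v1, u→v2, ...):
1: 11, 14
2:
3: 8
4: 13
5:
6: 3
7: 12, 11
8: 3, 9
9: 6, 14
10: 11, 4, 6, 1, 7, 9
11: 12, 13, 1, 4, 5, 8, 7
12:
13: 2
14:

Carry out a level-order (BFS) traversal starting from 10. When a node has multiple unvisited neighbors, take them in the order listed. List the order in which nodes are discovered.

10 11 4 6 1 7 9 12 13 5 8 3 14 2

Visit 10; enqueue 11, 4, 6, 1, 7, 9 → queue [11, 4, 6, 1, 7, 9]
Visit 11; enqueue 12, 13, 5, 8 → queue [4, 6, 1, 7, 9, 12, 13, 5, 8]
Visit 4 → queue [6, 1, 7, 9, 12, 13, 5, 8]
Visit 6; enqueue 3 → queue [1, 7, 9, 12, 13, 5, 8, 3]
Visit 1; enqueue 14 → queue [7, 9, 12, 13, 5, 8, 3, 14]
Visit 7 → queue [9, 12, 13, 5, 8, 3, 14]
Visit 9 → queue [12, 13, 5, 8, 3, 14]
Visit 12 → queue [13, 5, 8, 3, 14]
Visit 13; enqueue 2 → queue [5, 8, 3, 14, 2]
Visit 5 → queue [8, 3, 14, 2]
Visit 8 → queue [3, 14, 2]
Visit 3 → queue [14, 2]
Visit 14 → queue [2]
Visit 2 → queue []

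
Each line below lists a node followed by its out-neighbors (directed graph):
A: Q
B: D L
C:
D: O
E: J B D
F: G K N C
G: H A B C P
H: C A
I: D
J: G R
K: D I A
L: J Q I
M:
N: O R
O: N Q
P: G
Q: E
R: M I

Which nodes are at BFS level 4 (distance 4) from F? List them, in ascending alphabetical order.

Level 0: F
Level 1: C, G, K, N
Level 2: A, B, D, H, I, O, P, R
Level 3: L, M, Q
Level 4: E, J

E, J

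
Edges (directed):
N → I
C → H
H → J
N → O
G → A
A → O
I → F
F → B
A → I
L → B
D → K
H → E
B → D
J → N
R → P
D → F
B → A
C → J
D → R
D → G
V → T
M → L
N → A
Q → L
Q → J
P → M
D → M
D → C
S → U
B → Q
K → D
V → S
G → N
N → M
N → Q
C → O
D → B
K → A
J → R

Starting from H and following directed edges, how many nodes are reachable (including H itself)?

BFS from H visits: H, E, J, N, R, A, I, M, O, Q, P, F, L, B, D, C, G, K
Reachable nodes: 18 of 22 total.

18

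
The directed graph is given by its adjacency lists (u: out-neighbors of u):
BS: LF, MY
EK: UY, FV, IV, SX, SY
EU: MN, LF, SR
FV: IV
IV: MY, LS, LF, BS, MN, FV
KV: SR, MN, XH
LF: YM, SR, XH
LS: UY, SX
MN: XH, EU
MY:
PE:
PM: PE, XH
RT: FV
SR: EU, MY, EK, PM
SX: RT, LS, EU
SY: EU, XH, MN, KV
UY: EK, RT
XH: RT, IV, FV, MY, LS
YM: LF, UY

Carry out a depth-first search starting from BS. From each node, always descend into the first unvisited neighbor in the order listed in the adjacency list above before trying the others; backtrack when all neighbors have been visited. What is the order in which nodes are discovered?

Visit BS
BS → LF
LF → YM
YM → UY
UY → EK
EK → FV
FV → IV
IV → MY
IV → LS
LS → SX
SX → RT
SX → EU
EU → MN
MN → XH
EU → SR
SR → PM
PM → PE
EK → SY
SY → KV

BS, LF, YM, UY, EK, FV, IV, MY, LS, SX, RT, EU, MN, XH, SR, PM, PE, SY, KV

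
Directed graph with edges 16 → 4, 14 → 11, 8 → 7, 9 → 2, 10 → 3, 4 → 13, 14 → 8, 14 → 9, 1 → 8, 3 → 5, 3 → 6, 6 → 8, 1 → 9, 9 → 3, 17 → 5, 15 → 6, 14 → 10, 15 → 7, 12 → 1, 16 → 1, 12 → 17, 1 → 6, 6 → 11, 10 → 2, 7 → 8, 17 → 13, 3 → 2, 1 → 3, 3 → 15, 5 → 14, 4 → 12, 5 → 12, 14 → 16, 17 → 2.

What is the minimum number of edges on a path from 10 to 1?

4

Level 0: 10
Level 1: 2, 3
Level 2: 5, 6, 15
Level 3: 7, 8, 11, 12, 14
Level 4: 1, 9, 16, 17
Level 5: 4, 13
1 first appears at level 4.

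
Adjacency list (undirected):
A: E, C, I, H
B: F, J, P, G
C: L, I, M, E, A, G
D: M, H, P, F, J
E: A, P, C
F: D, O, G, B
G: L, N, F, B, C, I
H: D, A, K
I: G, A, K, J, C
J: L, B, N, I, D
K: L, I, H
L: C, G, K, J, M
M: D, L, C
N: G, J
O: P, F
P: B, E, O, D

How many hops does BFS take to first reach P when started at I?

3

Level 0: I
Level 1: A, C, G, J, K
Level 2: B, D, E, F, H, L, M, N
Level 3: O, P
P first appears at level 3.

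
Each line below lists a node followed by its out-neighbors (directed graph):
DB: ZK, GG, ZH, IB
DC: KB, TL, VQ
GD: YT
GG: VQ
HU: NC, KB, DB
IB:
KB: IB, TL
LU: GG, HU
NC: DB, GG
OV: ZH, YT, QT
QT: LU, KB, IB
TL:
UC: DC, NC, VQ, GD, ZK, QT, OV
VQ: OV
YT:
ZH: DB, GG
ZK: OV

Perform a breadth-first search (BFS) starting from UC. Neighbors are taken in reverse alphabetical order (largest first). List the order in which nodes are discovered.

Visit UC; enqueue ZK, VQ, QT, OV, NC, GD, DC → queue [ZK, VQ, QT, OV, NC, GD, DC]
Visit ZK → queue [VQ, QT, OV, NC, GD, DC]
Visit VQ → queue [QT, OV, NC, GD, DC]
Visit QT; enqueue LU, KB, IB → queue [OV, NC, GD, DC, LU, KB, IB]
Visit OV; enqueue ZH, YT → queue [NC, GD, DC, LU, KB, IB, ZH, YT]
Visit NC; enqueue GG, DB → queue [GD, DC, LU, KB, IB, ZH, YT, GG, DB]
Visit GD → queue [DC, LU, KB, IB, ZH, YT, GG, DB]
Visit DC; enqueue TL → queue [LU, KB, IB, ZH, YT, GG, DB, TL]
Visit LU; enqueue HU → queue [KB, IB, ZH, YT, GG, DB, TL, HU]
Visit KB → queue [IB, ZH, YT, GG, DB, TL, HU]
Visit IB → queue [ZH, YT, GG, DB, TL, HU]
Visit ZH → queue [YT, GG, DB, TL, HU]
Visit YT → queue [GG, DB, TL, HU]
Visit GG → queue [DB, TL, HU]
Visit DB → queue [TL, HU]
Visit TL → queue [HU]
Visit HU → queue []

UC, ZK, VQ, QT, OV, NC, GD, DC, LU, KB, IB, ZH, YT, GG, DB, TL, HU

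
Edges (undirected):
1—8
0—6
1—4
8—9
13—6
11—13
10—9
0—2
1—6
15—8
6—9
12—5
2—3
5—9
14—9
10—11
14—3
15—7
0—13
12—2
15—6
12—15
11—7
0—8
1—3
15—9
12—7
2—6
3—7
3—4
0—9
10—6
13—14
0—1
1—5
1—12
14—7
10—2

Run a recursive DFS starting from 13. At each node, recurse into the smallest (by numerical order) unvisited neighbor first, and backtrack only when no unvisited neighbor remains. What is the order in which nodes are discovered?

Visit 13
13 → 0
0 → 1
1 → 3
3 → 2
2 → 6
6 → 9
9 → 5
5 → 12
12 → 7
7 → 11
11 → 10
7 → 14
7 → 15
15 → 8
3 → 4

13, 0, 1, 3, 2, 6, 9, 5, 12, 7, 11, 10, 14, 15, 8, 4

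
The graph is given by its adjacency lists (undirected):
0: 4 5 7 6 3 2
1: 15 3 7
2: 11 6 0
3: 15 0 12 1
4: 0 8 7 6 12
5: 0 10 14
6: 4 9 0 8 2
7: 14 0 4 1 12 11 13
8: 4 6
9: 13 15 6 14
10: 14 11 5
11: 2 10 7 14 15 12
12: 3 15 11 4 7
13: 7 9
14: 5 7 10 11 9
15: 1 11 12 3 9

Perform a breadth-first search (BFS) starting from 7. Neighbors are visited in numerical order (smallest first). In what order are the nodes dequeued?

7, 0, 1, 4, 11, 12, 13, 14, 2, 3, 5, 6, 15, 8, 10, 9

Visit 7; enqueue 0, 1, 4, 11, 12, 13, 14 → queue [0, 1, 4, 11, 12, 13, 14]
Visit 0; enqueue 2, 3, 5, 6 → queue [1, 4, 11, 12, 13, 14, 2, 3, 5, 6]
Visit 1; enqueue 15 → queue [4, 11, 12, 13, 14, 2, 3, 5, 6, 15]
Visit 4; enqueue 8 → queue [11, 12, 13, 14, 2, 3, 5, 6, 15, 8]
Visit 11; enqueue 10 → queue [12, 13, 14, 2, 3, 5, 6, 15, 8, 10]
Visit 12 → queue [13, 14, 2, 3, 5, 6, 15, 8, 10]
Visit 13; enqueue 9 → queue [14, 2, 3, 5, 6, 15, 8, 10, 9]
Visit 14 → queue [2, 3, 5, 6, 15, 8, 10, 9]
Visit 2 → queue [3, 5, 6, 15, 8, 10, 9]
Visit 3 → queue [5, 6, 15, 8, 10, 9]
Visit 5 → queue [6, 15, 8, 10, 9]
Visit 6 → queue [15, 8, 10, 9]
Visit 15 → queue [8, 10, 9]
Visit 8 → queue [10, 9]
Visit 10 → queue [9]
Visit 9 → queue []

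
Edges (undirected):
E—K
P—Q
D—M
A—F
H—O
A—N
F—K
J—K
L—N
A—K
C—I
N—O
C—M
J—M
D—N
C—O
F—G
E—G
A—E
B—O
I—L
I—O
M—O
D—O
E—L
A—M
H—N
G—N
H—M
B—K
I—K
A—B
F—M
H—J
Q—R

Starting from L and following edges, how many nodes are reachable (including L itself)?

15

BFS from L visits: L, E, I, N, A, G, K, C, O, D, H, B, F, M, J
Reachable nodes: 15 of 18 total.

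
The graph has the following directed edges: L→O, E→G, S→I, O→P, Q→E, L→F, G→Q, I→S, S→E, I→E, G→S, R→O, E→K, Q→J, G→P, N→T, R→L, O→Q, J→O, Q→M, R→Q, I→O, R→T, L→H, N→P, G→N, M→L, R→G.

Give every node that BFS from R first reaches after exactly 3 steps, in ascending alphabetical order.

Level 0: R
Level 1: G, L, O, Q, T
Level 2: E, F, H, J, M, N, P, S
Level 3: I, K

I, K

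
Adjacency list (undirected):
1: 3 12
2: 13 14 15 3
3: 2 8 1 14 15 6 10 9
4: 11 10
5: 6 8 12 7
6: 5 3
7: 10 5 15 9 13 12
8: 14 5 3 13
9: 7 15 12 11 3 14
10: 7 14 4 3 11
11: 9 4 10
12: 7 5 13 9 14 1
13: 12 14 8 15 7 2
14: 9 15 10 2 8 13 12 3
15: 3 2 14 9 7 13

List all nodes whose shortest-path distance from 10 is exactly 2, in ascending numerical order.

Level 0: 10
Level 1: 3, 4, 7, 11, 14
Level 2: 1, 2, 5, 6, 8, 9, 12, 13, 15

1, 2, 5, 6, 8, 9, 12, 13, 15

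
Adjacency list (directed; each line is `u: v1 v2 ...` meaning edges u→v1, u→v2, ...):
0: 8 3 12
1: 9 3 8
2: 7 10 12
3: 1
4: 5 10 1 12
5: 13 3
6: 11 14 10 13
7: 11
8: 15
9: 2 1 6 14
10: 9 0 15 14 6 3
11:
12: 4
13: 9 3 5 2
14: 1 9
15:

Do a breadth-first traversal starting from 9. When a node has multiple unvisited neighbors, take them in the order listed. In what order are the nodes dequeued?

9 → 2 → 1 → 6 → 14 → 7 → 10 → 12 → 3 → 8 → 11 → 13 → 0 → 15 → 4 → 5

Visit 9; enqueue 2, 1, 6, 14 → queue [2, 1, 6, 14]
Visit 2; enqueue 7, 10, 12 → queue [1, 6, 14, 7, 10, 12]
Visit 1; enqueue 3, 8 → queue [6, 14, 7, 10, 12, 3, 8]
Visit 6; enqueue 11, 13 → queue [14, 7, 10, 12, 3, 8, 11, 13]
Visit 14 → queue [7, 10, 12, 3, 8, 11, 13]
Visit 7 → queue [10, 12, 3, 8, 11, 13]
Visit 10; enqueue 0, 15 → queue [12, 3, 8, 11, 13, 0, 15]
Visit 12; enqueue 4 → queue [3, 8, 11, 13, 0, 15, 4]
Visit 3 → queue [8, 11, 13, 0, 15, 4]
Visit 8 → queue [11, 13, 0, 15, 4]
Visit 11 → queue [13, 0, 15, 4]
Visit 13; enqueue 5 → queue [0, 15, 4, 5]
Visit 0 → queue [15, 4, 5]
Visit 15 → queue [4, 5]
Visit 4 → queue [5]
Visit 5 → queue []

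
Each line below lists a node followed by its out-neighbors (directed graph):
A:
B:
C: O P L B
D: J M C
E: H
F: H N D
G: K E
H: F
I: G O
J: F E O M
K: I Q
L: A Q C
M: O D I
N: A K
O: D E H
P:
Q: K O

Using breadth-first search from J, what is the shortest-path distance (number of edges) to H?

Level 0: J
Level 1: E, F, M, O
Level 2: D, H, I, N
Level 3: A, C, G, K
Level 4: B, L, P, Q
H first appears at level 2.

2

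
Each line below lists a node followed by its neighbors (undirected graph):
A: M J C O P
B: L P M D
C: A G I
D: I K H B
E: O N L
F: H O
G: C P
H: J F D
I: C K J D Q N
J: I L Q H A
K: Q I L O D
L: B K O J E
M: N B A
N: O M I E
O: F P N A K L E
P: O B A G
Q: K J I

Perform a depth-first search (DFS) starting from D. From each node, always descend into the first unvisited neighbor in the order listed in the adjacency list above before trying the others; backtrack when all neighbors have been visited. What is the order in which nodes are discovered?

D I C A M N O F H J L B P G K Q E

Visit D
D → I
I → C
C → A
A → M
M → N
N → O
O → F
F → H
H → J
J → L
L → B
B → P
P → G
L → K
K → Q
L → E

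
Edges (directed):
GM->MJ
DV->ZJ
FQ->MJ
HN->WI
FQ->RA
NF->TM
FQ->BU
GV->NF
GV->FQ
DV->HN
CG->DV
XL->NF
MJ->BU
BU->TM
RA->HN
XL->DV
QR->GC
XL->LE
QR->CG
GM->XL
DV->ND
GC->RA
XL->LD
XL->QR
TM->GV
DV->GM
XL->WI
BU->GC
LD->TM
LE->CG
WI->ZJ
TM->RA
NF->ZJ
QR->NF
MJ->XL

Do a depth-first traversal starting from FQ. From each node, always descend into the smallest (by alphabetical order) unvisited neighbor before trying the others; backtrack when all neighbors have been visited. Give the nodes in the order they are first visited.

FQ → BU → GC → RA → HN → WI → ZJ → TM → GV → NF → MJ → XL → DV → GM → ND → LD → LE → CG → QR

Visit FQ
FQ → BU
BU → GC
GC → RA
RA → HN
HN → WI
WI → ZJ
BU → TM
TM → GV
GV → NF
FQ → MJ
MJ → XL
XL → DV
DV → GM
DV → ND
XL → LD
XL → LE
LE → CG
XL → QR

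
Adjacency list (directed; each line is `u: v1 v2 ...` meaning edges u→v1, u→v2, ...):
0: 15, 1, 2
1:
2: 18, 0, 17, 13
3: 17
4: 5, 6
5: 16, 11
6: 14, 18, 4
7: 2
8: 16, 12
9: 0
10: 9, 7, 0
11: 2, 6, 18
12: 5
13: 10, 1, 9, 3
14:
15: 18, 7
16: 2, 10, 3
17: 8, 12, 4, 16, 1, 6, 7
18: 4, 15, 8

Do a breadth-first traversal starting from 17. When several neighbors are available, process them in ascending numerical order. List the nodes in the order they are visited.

17 → 1 → 4 → 6 → 7 → 8 → 12 → 16 → 5 → 14 → 18 → 2 → 3 → 10 → 11 → 15 → 0 → 13 → 9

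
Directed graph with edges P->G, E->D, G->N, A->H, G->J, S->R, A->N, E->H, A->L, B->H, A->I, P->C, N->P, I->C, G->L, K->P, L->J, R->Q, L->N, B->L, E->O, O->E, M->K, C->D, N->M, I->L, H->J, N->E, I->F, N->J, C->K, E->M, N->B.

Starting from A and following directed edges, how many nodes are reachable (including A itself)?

16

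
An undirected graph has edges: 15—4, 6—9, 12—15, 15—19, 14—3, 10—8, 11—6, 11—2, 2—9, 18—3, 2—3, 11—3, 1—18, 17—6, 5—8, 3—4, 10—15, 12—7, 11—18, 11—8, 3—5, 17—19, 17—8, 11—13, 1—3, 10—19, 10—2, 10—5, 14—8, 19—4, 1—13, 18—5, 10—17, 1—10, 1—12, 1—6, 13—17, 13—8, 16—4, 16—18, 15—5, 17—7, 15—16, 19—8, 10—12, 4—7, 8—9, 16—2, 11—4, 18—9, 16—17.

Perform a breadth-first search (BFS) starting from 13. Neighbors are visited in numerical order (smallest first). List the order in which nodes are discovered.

Visit 13; enqueue 1, 8, 11, 17 → queue [1, 8, 11, 17]
Visit 1; enqueue 3, 6, 10, 12, 18 → queue [8, 11, 17, 3, 6, 10, 12, 18]
Visit 8; enqueue 5, 9, 14, 19 → queue [11, 17, 3, 6, 10, 12, 18, 5, 9, 14, 19]
Visit 11; enqueue 2, 4 → queue [17, 3, 6, 10, 12, 18, 5, 9, 14, 19, 2, 4]
Visit 17; enqueue 7, 16 → queue [3, 6, 10, 12, 18, 5, 9, 14, 19, 2, 4, 7, 16]
Visit 3 → queue [6, 10, 12, 18, 5, 9, 14, 19, 2, 4, 7, 16]
Visit 6 → queue [10, 12, 18, 5, 9, 14, 19, 2, 4, 7, 16]
Visit 10; enqueue 15 → queue [12, 18, 5, 9, 14, 19, 2, 4, 7, 16, 15]
Visit 12 → queue [18, 5, 9, 14, 19, 2, 4, 7, 16, 15]
Visit 18 → queue [5, 9, 14, 19, 2, 4, 7, 16, 15]
Visit 5 → queue [9, 14, 19, 2, 4, 7, 16, 15]
Visit 9 → queue [14, 19, 2, 4, 7, 16, 15]
Visit 14 → queue [19, 2, 4, 7, 16, 15]
Visit 19 → queue [2, 4, 7, 16, 15]
Visit 2 → queue [4, 7, 16, 15]
Visit 4 → queue [7, 16, 15]
Visit 7 → queue [16, 15]
Visit 16 → queue [15]
Visit 15 → queue []

13, 1, 8, 11, 17, 3, 6, 10, 12, 18, 5, 9, 14, 19, 2, 4, 7, 16, 15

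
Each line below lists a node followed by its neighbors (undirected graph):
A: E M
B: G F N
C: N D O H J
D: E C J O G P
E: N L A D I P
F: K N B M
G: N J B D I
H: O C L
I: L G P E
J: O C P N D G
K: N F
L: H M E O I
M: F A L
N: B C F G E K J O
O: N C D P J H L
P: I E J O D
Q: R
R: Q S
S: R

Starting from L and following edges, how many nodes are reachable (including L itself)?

BFS from L visits: L, E, H, I, M, O, A, D, N, P, C, G, F, J, B, K
Reachable nodes: 16 of 19 total.

16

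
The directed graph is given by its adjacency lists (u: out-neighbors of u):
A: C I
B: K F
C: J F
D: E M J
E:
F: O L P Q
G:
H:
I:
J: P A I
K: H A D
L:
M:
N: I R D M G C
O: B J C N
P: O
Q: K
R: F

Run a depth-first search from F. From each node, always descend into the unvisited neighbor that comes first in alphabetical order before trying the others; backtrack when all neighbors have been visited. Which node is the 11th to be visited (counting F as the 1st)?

D

Visit F
F → L
F → O
O → B
B → K
K → A
A → C
C → J
J → I
J → P
K → D
D → E
D → M
K → H
O → N
N → G
N → R
F → Q

Visit order: F, L, O, B, K, A, C, J, I, P, D, E, M, H, N, G, R, Q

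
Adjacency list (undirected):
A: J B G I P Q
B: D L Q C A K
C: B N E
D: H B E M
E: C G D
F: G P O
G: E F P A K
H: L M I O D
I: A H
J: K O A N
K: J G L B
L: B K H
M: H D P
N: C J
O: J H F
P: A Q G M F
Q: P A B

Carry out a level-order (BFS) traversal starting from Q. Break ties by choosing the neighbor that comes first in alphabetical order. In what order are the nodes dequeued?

Visit Q; enqueue A, B, P → queue [A, B, P]
Visit A; enqueue G, I, J → queue [B, P, G, I, J]
Visit B; enqueue C, D, K, L → queue [P, G, I, J, C, D, K, L]
Visit P; enqueue F, M → queue [G, I, J, C, D, K, L, F, M]
Visit G; enqueue E → queue [I, J, C, D, K, L, F, M, E]
Visit I; enqueue H → queue [J, C, D, K, L, F, M, E, H]
Visit J; enqueue N, O → queue [C, D, K, L, F, M, E, H, N, O]
Visit C → queue [D, K, L, F, M, E, H, N, O]
Visit D → queue [K, L, F, M, E, H, N, O]
Visit K → queue [L, F, M, E, H, N, O]
Visit L → queue [F, M, E, H, N, O]
Visit F → queue [M, E, H, N, O]
Visit M → queue [E, H, N, O]
Visit E → queue [H, N, O]
Visit H → queue [N, O]
Visit N → queue [O]
Visit O → queue []

Q, A, B, P, G, I, J, C, D, K, L, F, M, E, H, N, O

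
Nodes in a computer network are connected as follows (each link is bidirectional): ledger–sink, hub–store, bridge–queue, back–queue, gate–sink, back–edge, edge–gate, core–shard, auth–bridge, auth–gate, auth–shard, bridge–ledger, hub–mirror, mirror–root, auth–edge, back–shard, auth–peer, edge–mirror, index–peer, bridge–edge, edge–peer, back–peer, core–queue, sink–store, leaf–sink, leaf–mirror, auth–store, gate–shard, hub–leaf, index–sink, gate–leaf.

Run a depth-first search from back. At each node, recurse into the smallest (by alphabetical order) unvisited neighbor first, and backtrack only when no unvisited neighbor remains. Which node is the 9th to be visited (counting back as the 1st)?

hub

Visit back
back → edge
edge → auth
auth → bridge
bridge → ledger
ledger → sink
sink → gate
gate → leaf
leaf → hub
hub → mirror
mirror → root
hub → store
gate → shard
shard → core
core → queue
sink → index
index → peer

Visit order: back, edge, auth, bridge, ledger, sink, gate, leaf, hub, mirror, root, store, shard, core, queue, index, peer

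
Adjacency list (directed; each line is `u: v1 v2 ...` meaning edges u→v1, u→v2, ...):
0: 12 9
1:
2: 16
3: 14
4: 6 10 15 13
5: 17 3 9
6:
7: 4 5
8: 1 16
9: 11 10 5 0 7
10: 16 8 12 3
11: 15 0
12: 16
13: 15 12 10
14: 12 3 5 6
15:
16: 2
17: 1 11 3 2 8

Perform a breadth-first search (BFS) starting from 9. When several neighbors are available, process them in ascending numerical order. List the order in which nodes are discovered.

9, 0, 5, 7, 10, 11, 12, 3, 17, 4, 8, 16, 15, 14, 1, 2, 6, 13

Visit 9; enqueue 0, 5, 7, 10, 11 → queue [0, 5, 7, 10, 11]
Visit 0; enqueue 12 → queue [5, 7, 10, 11, 12]
Visit 5; enqueue 3, 17 → queue [7, 10, 11, 12, 3, 17]
Visit 7; enqueue 4 → queue [10, 11, 12, 3, 17, 4]
Visit 10; enqueue 8, 16 → queue [11, 12, 3, 17, 4, 8, 16]
Visit 11; enqueue 15 → queue [12, 3, 17, 4, 8, 16, 15]
Visit 12 → queue [3, 17, 4, 8, 16, 15]
Visit 3; enqueue 14 → queue [17, 4, 8, 16, 15, 14]
Visit 17; enqueue 1, 2 → queue [4, 8, 16, 15, 14, 1, 2]
Visit 4; enqueue 6, 13 → queue [8, 16, 15, 14, 1, 2, 6, 13]
Visit 8 → queue [16, 15, 14, 1, 2, 6, 13]
Visit 16 → queue [15, 14, 1, 2, 6, 13]
Visit 15 → queue [14, 1, 2, 6, 13]
Visit 14 → queue [1, 2, 6, 13]
Visit 1 → queue [2, 6, 13]
Visit 2 → queue [6, 13]
Visit 6 → queue [13]
Visit 13 → queue []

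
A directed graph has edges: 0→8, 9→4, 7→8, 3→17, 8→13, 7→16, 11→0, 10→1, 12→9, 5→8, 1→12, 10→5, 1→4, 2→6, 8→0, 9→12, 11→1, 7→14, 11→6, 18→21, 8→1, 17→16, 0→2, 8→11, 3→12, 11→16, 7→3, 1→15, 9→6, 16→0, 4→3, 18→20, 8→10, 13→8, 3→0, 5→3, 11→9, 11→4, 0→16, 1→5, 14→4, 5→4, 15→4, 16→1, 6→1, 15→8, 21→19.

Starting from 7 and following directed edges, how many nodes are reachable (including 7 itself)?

BFS from 7 visits: 7, 3, 8, 14, 16, 0, 12, 17, 1, 10, 11, 13, 4, 2, 9, 5, 15, 6
Reachable nodes: 18 of 22 total.

18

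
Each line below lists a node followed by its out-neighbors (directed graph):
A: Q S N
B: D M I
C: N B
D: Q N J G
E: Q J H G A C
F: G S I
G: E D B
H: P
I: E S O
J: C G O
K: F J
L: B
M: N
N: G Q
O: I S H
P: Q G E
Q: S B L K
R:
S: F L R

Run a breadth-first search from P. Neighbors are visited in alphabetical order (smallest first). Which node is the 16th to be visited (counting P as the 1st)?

Visit P; enqueue E, G, Q → queue [E, G, Q]
Visit E; enqueue A, C, H, J → queue [G, Q, A, C, H, J]
Visit G; enqueue B, D → queue [Q, A, C, H, J, B, D]
Visit Q; enqueue K, L, S → queue [A, C, H, J, B, D, K, L, S]
Visit A; enqueue N → queue [C, H, J, B, D, K, L, S, N]
Visit C → queue [H, J, B, D, K, L, S, N]
Visit H → queue [J, B, D, K, L, S, N]
Visit J; enqueue O → queue [B, D, K, L, S, N, O]
Visit B; enqueue I, M → queue [D, K, L, S, N, O, I, M]
Visit D → queue [K, L, S, N, O, I, M]
Visit K; enqueue F → queue [L, S, N, O, I, M, F]
Visit L → queue [S, N, O, I, M, F]
Visit S; enqueue R → queue [N, O, I, M, F, R]
Visit N → queue [O, I, M, F, R]
Visit O → queue [I, M, F, R]
Visit I → queue [M, F, R]
Visit M → queue [F, R]
Visit F → queue [R]
Visit R → queue []

Visit order: P, E, G, Q, A, C, H, J, B, D, K, L, S, N, O, I, M, F, R

I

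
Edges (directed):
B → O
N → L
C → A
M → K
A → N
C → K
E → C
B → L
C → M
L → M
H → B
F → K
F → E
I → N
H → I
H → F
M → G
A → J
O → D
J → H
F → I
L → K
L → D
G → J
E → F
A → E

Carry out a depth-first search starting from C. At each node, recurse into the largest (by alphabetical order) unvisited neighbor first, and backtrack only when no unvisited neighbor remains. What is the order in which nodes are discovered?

C, M, K, G, J, H, I, N, L, D, F, E, B, O, A

Visit C
C → M
M → K
M → G
G → J
J → H
H → I
I → N
N → L
L → D
H → F
F → E
H → B
B → O
C → A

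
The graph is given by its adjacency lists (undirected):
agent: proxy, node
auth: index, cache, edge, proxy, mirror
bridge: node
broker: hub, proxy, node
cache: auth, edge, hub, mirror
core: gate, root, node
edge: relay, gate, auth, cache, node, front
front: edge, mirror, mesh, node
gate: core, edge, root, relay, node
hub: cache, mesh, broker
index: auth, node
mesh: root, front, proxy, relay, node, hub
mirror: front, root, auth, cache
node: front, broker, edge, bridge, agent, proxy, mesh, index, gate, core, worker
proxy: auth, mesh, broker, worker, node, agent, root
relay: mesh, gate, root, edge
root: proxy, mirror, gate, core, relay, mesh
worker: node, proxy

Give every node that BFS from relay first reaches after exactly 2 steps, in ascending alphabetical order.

auth, cache, core, front, hub, mirror, node, proxy

Level 0: relay
Level 1: edge, gate, mesh, root
Level 2: auth, cache, core, front, hub, mirror, node, proxy
Level 3: agent, bridge, broker, index, worker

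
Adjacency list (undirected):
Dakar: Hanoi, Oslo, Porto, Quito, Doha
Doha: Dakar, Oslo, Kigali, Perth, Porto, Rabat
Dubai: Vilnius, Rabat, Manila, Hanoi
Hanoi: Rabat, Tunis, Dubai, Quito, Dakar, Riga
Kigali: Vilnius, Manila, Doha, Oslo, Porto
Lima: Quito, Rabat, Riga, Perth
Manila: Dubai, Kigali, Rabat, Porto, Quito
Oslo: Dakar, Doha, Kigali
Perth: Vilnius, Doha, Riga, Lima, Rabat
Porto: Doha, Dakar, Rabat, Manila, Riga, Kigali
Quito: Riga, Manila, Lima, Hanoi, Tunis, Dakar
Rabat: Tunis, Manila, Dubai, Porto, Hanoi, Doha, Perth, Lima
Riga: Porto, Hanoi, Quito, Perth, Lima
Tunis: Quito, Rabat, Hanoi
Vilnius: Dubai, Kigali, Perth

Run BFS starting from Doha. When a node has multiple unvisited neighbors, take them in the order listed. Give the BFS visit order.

Doha → Dakar → Oslo → Kigali → Perth → Porto → Rabat → Hanoi → Quito → Vilnius → Manila → Riga → Lima → Tunis → Dubai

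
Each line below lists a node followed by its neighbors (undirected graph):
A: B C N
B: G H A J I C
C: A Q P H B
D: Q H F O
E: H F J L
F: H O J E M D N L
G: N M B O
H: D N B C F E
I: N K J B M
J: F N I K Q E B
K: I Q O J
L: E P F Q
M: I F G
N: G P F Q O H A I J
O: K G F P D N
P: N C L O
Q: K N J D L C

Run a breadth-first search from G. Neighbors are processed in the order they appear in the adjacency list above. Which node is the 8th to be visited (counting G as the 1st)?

Visit G; enqueue N, M, B, O → queue [N, M, B, O]
Visit N; enqueue P, F, Q, H, A, I, J → queue [M, B, O, P, F, Q, H, A, I, J]
Visit M → queue [B, O, P, F, Q, H, A, I, J]
Visit B; enqueue C → queue [O, P, F, Q, H, A, I, J, C]
Visit O; enqueue K, D → queue [P, F, Q, H, A, I, J, C, K, D]
Visit P; enqueue L → queue [F, Q, H, A, I, J, C, K, D, L]
Visit F; enqueue E → queue [Q, H, A, I, J, C, K, D, L, E]
Visit Q → queue [H, A, I, J, C, K, D, L, E]
Visit H → queue [A, I, J, C, K, D, L, E]
Visit A → queue [I, J, C, K, D, L, E]
Visit I → queue [J, C, K, D, L, E]
Visit J → queue [C, K, D, L, E]
Visit C → queue [K, D, L, E]
Visit K → queue [D, L, E]
Visit D → queue [L, E]
Visit L → queue [E]
Visit E → queue []

Visit order: G, N, M, B, O, P, F, Q, H, A, I, J, C, K, D, L, E

Q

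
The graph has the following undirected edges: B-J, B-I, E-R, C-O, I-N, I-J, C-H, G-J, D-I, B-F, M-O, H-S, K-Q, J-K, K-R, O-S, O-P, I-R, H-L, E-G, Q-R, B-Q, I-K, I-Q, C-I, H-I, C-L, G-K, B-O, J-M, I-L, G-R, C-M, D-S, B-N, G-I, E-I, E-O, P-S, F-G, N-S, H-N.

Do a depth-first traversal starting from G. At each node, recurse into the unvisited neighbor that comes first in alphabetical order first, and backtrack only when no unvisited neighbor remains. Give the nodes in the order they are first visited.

G -> E -> I -> B -> F -> J -> K -> Q -> R -> M -> C -> H -> L -> N -> S -> D -> O -> P

Visit G
G → E
E → I
I → B
B → F
B → J
J → K
K → Q
Q → R
J → M
M → C
C → H
H → L
H → N
N → S
S → D
S → O
O → P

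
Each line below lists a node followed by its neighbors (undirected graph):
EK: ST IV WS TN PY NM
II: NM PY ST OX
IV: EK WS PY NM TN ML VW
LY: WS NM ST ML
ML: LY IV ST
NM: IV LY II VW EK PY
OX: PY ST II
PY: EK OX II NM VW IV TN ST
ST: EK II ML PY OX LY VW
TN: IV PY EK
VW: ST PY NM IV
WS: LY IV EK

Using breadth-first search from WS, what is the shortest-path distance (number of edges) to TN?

2

Level 0: WS
Level 1: EK, IV, LY
Level 2: ML, NM, PY, ST, TN, VW
Level 3: II, OX
TN first appears at level 2.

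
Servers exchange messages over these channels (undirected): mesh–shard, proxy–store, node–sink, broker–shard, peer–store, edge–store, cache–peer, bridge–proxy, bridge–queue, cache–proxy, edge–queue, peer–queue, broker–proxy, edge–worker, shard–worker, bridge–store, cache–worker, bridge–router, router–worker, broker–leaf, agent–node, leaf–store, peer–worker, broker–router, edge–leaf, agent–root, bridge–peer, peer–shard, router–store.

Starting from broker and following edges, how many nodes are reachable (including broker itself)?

BFS from broker visits: broker, leaf, proxy, router, shard, edge, store, bridge, cache, worker, mesh, peer, queue
Reachable nodes: 13 of 17 total.

13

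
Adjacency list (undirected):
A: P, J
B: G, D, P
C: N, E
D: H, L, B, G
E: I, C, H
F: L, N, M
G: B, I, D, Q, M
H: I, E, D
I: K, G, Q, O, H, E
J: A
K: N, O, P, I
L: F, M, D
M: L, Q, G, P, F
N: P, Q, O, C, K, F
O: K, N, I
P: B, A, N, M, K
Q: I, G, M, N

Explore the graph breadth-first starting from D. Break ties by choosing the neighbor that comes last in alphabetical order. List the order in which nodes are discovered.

D, L, H, G, B, M, F, I, E, Q, P, N, O, K, C, A, J

Visit D; enqueue L, H, G, B → queue [L, H, G, B]
Visit L; enqueue M, F → queue [H, G, B, M, F]
Visit H; enqueue I, E → queue [G, B, M, F, I, E]
Visit G; enqueue Q → queue [B, M, F, I, E, Q]
Visit B; enqueue P → queue [M, F, I, E, Q, P]
Visit M → queue [F, I, E, Q, P]
Visit F; enqueue N → queue [I, E, Q, P, N]
Visit I; enqueue O, K → queue [E, Q, P, N, O, K]
Visit E; enqueue C → queue [Q, P, N, O, K, C]
Visit Q → queue [P, N, O, K, C]
Visit P; enqueue A → queue [N, O, K, C, A]
Visit N → queue [O, K, C, A]
Visit O → queue [K, C, A]
Visit K → queue [C, A]
Visit C → queue [A]
Visit A; enqueue J → queue [J]
Visit J → queue []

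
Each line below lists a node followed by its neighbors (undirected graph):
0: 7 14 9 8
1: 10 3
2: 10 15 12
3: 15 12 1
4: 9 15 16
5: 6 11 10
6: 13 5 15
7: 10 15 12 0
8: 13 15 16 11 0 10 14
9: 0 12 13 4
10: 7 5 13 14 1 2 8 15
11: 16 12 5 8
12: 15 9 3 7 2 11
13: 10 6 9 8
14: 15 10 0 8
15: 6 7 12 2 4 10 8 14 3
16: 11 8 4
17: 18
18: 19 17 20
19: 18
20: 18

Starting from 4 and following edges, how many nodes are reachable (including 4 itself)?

17

BFS from 4 visits: 4, 9, 15, 16, 0, 12, 13, 2, 3, 6, 7, 8, 10, 14, 11, 1, 5
Reachable nodes: 17 of 21 total.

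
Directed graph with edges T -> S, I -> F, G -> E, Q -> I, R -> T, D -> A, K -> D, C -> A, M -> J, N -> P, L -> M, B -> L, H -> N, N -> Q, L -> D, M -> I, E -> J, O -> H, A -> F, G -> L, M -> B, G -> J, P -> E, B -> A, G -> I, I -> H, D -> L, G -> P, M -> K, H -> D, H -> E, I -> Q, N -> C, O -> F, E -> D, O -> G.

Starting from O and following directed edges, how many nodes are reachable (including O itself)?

BFS from O visits: O, H, G, F, N, E, D, P, L, J, I, Q, C, A, M, K, B
Reachable nodes: 17 of 20 total.

17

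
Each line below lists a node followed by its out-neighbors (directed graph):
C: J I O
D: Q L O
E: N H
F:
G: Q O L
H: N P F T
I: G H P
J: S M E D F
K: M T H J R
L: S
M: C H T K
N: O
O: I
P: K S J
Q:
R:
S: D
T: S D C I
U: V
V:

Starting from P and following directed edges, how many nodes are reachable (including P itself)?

BFS from P visits: P, K, S, J, M, T, H, R, D, E, F, C, I, N, Q, L, O, G
Reachable nodes: 18 of 20 total.

18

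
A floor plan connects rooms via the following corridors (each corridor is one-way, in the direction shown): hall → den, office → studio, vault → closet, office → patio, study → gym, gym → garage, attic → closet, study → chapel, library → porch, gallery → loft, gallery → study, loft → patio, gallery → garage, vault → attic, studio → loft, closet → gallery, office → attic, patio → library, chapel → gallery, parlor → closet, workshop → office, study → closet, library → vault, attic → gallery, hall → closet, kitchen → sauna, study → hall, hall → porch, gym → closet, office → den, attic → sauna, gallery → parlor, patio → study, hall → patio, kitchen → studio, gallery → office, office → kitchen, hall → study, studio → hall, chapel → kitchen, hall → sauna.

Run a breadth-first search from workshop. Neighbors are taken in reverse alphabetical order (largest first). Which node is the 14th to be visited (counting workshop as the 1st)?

Visit workshop; enqueue office → queue [office]
Visit office; enqueue studio, patio, kitchen, den, attic → queue [studio, patio, kitchen, den, attic]
Visit studio; enqueue loft, hall → queue [patio, kitchen, den, attic, loft, hall]
Visit patio; enqueue study, library → queue [kitchen, den, attic, loft, hall, study, library]
Visit kitchen; enqueue sauna → queue [den, attic, loft, hall, study, library, sauna]
Visit den → queue [attic, loft, hall, study, library, sauna]
Visit attic; enqueue gallery, closet → queue [loft, hall, study, library, sauna, gallery, closet]
Visit loft → queue [hall, study, library, sauna, gallery, closet]
Visit hall; enqueue porch → queue [study, library, sauna, gallery, closet, porch]
Visit study; enqueue gym, chapel → queue [library, sauna, gallery, closet, porch, gym, chapel]
Visit library; enqueue vault → queue [sauna, gallery, closet, porch, gym, chapel, vault]
Visit sauna → queue [gallery, closet, porch, gym, chapel, vault]
Visit gallery; enqueue parlor, garage → queue [closet, porch, gym, chapel, vault, parlor, garage]
Visit closet → queue [porch, gym, chapel, vault, parlor, garage]
Visit porch → queue [gym, chapel, vault, parlor, garage]
Visit gym → queue [chapel, vault, parlor, garage]
Visit chapel → queue [vault, parlor, garage]
Visit vault → queue [parlor, garage]
Visit parlor → queue [garage]
Visit garage → queue []

Visit order: workshop, office, studio, patio, kitchen, den, attic, loft, hall, study, library, sauna, gallery, closet, porch, gym, chapel, vault, parlor, garage

closet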